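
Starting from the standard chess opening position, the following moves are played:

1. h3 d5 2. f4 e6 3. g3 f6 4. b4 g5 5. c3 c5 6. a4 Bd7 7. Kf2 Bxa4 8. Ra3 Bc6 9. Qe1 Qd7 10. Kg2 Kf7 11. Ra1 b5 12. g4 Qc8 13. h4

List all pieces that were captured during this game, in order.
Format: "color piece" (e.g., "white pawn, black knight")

Tracking captures:
  Bxa4: captured white pawn

white pawn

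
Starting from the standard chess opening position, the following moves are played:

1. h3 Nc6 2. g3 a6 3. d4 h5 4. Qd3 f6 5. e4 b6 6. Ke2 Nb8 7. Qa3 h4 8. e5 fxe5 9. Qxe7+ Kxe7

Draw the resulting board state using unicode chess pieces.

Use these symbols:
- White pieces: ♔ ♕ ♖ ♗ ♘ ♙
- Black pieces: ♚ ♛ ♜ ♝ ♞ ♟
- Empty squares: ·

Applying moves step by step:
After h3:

♜ ♞ ♝ ♛ ♚ ♝ ♞ ♜
♟ ♟ ♟ ♟ ♟ ♟ ♟ ♟
· · · · · · · ·
· · · · · · · ·
· · · · · · · ·
· · · · · · · ♙
♙ ♙ ♙ ♙ ♙ ♙ ♙ ·
♖ ♘ ♗ ♕ ♔ ♗ ♘ ♖


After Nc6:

♜ · ♝ ♛ ♚ ♝ ♞ ♜
♟ ♟ ♟ ♟ ♟ ♟ ♟ ♟
· · ♞ · · · · ·
· · · · · · · ·
· · · · · · · ·
· · · · · · · ♙
♙ ♙ ♙ ♙ ♙ ♙ ♙ ·
♖ ♘ ♗ ♕ ♔ ♗ ♘ ♖


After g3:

♜ · ♝ ♛ ♚ ♝ ♞ ♜
♟ ♟ ♟ ♟ ♟ ♟ ♟ ♟
· · ♞ · · · · ·
· · · · · · · ·
· · · · · · · ·
· · · · · · ♙ ♙
♙ ♙ ♙ ♙ ♙ ♙ · ·
♖ ♘ ♗ ♕ ♔ ♗ ♘ ♖


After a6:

♜ · ♝ ♛ ♚ ♝ ♞ ♜
· ♟ ♟ ♟ ♟ ♟ ♟ ♟
♟ · ♞ · · · · ·
· · · · · · · ·
· · · · · · · ·
· · · · · · ♙ ♙
♙ ♙ ♙ ♙ ♙ ♙ · ·
♖ ♘ ♗ ♕ ♔ ♗ ♘ ♖


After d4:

♜ · ♝ ♛ ♚ ♝ ♞ ♜
· ♟ ♟ ♟ ♟ ♟ ♟ ♟
♟ · ♞ · · · · ·
· · · · · · · ·
· · · ♙ · · · ·
· · · · · · ♙ ♙
♙ ♙ ♙ · ♙ ♙ · ·
♖ ♘ ♗ ♕ ♔ ♗ ♘ ♖


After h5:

♜ · ♝ ♛ ♚ ♝ ♞ ♜
· ♟ ♟ ♟ ♟ ♟ ♟ ·
♟ · ♞ · · · · ·
· · · · · · · ♟
· · · ♙ · · · ·
· · · · · · ♙ ♙
♙ ♙ ♙ · ♙ ♙ · ·
♖ ♘ ♗ ♕ ♔ ♗ ♘ ♖


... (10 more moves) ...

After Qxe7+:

♜ ♞ ♝ ♛ ♚ ♝ ♞ ♜
· · ♟ ♟ ♕ · ♟ ·
♟ ♟ · · · · · ·
· · · · ♟ · · ·
· · · ♙ · · · ♟
· · · · · · ♙ ♙
♙ ♙ ♙ · ♔ ♙ · ·
♖ ♘ ♗ · · ♗ ♘ ♖


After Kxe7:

♜ ♞ ♝ ♛ · ♝ ♞ ♜
· · ♟ ♟ ♚ · ♟ ·
♟ ♟ · · · · · ·
· · · · ♟ · · ·
· · · ♙ · · · ♟
· · · · · · ♙ ♙
♙ ♙ ♙ · ♔ ♙ · ·
♖ ♘ ♗ · · ♗ ♘ ♖



  a b c d e f g h
  ─────────────────
8│♜ ♞ ♝ ♛ · ♝ ♞ ♜│8
7│· · ♟ ♟ ♚ · ♟ ·│7
6│♟ ♟ · · · · · ·│6
5│· · · · ♟ · · ·│5
4│· · · ♙ · · · ♟│4
3│· · · · · · ♙ ♙│3
2│♙ ♙ ♙ · ♔ ♙ · ·│2
1│♖ ♘ ♗ · · ♗ ♘ ♖│1
  ─────────────────
  a b c d e f g h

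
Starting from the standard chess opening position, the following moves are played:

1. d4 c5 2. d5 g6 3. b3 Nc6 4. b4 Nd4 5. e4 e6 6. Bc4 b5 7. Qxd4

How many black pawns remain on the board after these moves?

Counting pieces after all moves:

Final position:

  a b c d e f g h
  ─────────────────
8│♜ · ♝ ♛ ♚ ♝ ♞ ♜│8
7│♟ · · ♟ · ♟ · ♟│7
6│· · · · ♟ · ♟ ·│6
5│· ♟ ♟ ♙ · · · ·│5
4│· ♙ ♗ ♕ ♙ · · ·│4
3│· · · · · · · ·│3
2│♙ · ♙ · · ♙ ♙ ♙│2
1│♖ ♘ ♗ · ♔ · ♘ ♖│1
  ─────────────────
  a b c d e f g h


8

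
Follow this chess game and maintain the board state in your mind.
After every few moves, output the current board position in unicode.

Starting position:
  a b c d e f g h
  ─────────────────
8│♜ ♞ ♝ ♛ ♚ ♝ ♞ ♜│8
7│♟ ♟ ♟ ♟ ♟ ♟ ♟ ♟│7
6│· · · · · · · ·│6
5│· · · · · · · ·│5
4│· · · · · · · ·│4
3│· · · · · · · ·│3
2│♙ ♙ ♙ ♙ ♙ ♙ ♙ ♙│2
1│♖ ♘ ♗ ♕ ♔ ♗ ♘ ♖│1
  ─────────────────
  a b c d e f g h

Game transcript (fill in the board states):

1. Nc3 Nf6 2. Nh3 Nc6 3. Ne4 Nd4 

  a b c d e f g h
  ─────────────────
8│♜ · ♝ ♛ ♚ ♝ · ♜│8
7│♟ ♟ ♟ ♟ ♟ ♟ ♟ ♟│7
6│· · · · · ♞ · ·│6
5│· · · · · · · ·│5
4│· · · ♞ ♘ · · ·│4
3│· · · · · · · ♘│3
2│♙ ♙ ♙ ♙ ♙ ♙ ♙ ♙│2
1│♖ · ♗ ♕ ♔ ♗ · ♖│1
  ─────────────────
  a b c d e f g h

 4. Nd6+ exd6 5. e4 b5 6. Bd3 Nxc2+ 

  a b c d e f g h
  ─────────────────
8│♜ · ♝ ♛ ♚ ♝ · ♜│8
7│♟ · ♟ ♟ · ♟ ♟ ♟│7
6│· · · ♟ · ♞ · ·│6
5│· ♟ · · · · · ·│5
4│· · · · ♙ · · ·│4
3│· · · ♗ · · · ♘│3
2│♙ ♙ ♞ ♙ · ♙ ♙ ♙│2
1│♖ · ♗ ♕ ♔ · · ♖│1
  ─────────────────
  a b c d e f g h

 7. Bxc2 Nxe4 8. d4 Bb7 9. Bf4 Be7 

  a b c d e f g h
  ─────────────────
8│♜ · · ♛ ♚ · · ♜│8
7│♟ ♝ ♟ ♟ ♝ ♟ ♟ ♟│7
6│· · · ♟ · · · ·│6
5│· ♟ · · · · · ·│5
4│· · · ♙ ♞ ♗ · ·│4
3│· · · · · · · ♘│3
2│♙ ♙ ♗ · · ♙ ♙ ♙│2
1│♖ · · ♕ ♔ · · ♖│1
  ─────────────────
  a b c d e f g h

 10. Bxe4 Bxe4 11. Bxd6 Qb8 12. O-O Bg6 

  a b c d e f g h
  ─────────────────
8│♜ ♛ · · ♚ · · ♜│8
7│♟ · ♟ ♟ ♝ ♟ ♟ ♟│7
6│· · · ♗ · · ♝ ·│6
5│· ♟ · · · · · ·│5
4│· · · ♙ · · · ·│4
3│· · · · · · · ♘│3
2│♙ ♙ · · · ♙ ♙ ♙│2
1│♖ · · ♕ · ♖ ♔ ·│1
  ─────────────────
  a b c d e f g h

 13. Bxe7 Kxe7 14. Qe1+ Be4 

  a b c d e f g h
  ─────────────────
8│♜ ♛ · · · · · ♜│8
7│♟ · ♟ ♟ ♚ ♟ ♟ ♟│7
6│· · · · · · · ·│6
5│· ♟ · · · · · ·│5
4│· · · ♙ ♝ · · ·│4
3│· · · · · · · ♘│3
2│♙ ♙ · · · ♙ ♙ ♙│2
1│♖ · · · ♕ ♖ ♔ ·│1
  ─────────────────
  a b c d e f g h


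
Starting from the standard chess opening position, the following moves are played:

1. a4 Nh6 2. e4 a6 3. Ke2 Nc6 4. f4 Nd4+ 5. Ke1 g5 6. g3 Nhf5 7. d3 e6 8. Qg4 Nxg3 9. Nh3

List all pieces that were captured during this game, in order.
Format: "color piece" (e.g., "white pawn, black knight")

Tracking captures:
  Nxg3: captured white pawn

white pawn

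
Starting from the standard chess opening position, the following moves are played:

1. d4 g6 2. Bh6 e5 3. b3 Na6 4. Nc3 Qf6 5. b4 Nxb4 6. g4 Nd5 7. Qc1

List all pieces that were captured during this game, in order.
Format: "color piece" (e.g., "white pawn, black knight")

Tracking captures:
  Nxb4: captured white pawn

white pawn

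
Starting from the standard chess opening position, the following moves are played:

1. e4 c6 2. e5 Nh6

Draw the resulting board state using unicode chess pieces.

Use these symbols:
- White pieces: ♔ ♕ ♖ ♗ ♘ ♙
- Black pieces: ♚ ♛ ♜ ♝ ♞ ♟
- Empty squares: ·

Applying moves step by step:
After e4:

♜ ♞ ♝ ♛ ♚ ♝ ♞ ♜
♟ ♟ ♟ ♟ ♟ ♟ ♟ ♟
· · · · · · · ·
· · · · · · · ·
· · · · ♙ · · ·
· · · · · · · ·
♙ ♙ ♙ ♙ · ♙ ♙ ♙
♖ ♘ ♗ ♕ ♔ ♗ ♘ ♖


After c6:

♜ ♞ ♝ ♛ ♚ ♝ ♞ ♜
♟ ♟ · ♟ ♟ ♟ ♟ ♟
· · ♟ · · · · ·
· · · · · · · ·
· · · · ♙ · · ·
· · · · · · · ·
♙ ♙ ♙ ♙ · ♙ ♙ ♙
♖ ♘ ♗ ♕ ♔ ♗ ♘ ♖


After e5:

♜ ♞ ♝ ♛ ♚ ♝ ♞ ♜
♟ ♟ · ♟ ♟ ♟ ♟ ♟
· · ♟ · · · · ·
· · · · ♙ · · ·
· · · · · · · ·
· · · · · · · ·
♙ ♙ ♙ ♙ · ♙ ♙ ♙
♖ ♘ ♗ ♕ ♔ ♗ ♘ ♖


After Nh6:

♜ ♞ ♝ ♛ ♚ ♝ · ♜
♟ ♟ · ♟ ♟ ♟ ♟ ♟
· · ♟ · · · · ♞
· · · · ♙ · · ·
· · · · · · · ·
· · · · · · · ·
♙ ♙ ♙ ♙ · ♙ ♙ ♙
♖ ♘ ♗ ♕ ♔ ♗ ♘ ♖



  a b c d e f g h
  ─────────────────
8│♜ ♞ ♝ ♛ ♚ ♝ · ♜│8
7│♟ ♟ · ♟ ♟ ♟ ♟ ♟│7
6│· · ♟ · · · · ♞│6
5│· · · · ♙ · · ·│5
4│· · · · · · · ·│4
3│· · · · · · · ·│3
2│♙ ♙ ♙ ♙ · ♙ ♙ ♙│2
1│♖ ♘ ♗ ♕ ♔ ♗ ♘ ♖│1
  ─────────────────
  a b c d e f g h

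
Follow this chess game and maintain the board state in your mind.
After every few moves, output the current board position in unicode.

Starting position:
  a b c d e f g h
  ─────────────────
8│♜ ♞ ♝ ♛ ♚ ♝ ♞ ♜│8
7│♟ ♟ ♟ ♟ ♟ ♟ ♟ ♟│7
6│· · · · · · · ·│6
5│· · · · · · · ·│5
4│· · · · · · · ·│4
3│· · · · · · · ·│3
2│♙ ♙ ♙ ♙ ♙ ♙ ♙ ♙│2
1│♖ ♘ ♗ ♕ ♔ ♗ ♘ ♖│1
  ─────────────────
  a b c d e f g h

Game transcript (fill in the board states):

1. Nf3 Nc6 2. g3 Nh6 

  a b c d e f g h
  ─────────────────
8│♜ · ♝ ♛ ♚ ♝ · ♜│8
7│♟ ♟ ♟ ♟ ♟ ♟ ♟ ♟│7
6│· · ♞ · · · · ♞│6
5│· · · · · · · ·│5
4│· · · · · · · ·│4
3│· · · · · ♘ ♙ ·│3
2│♙ ♙ ♙ ♙ ♙ ♙ · ♙│2
1│♖ ♘ ♗ ♕ ♔ ♗ · ♖│1
  ─────────────────
  a b c d e f g h

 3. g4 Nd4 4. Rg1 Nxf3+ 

  a b c d e f g h
  ─────────────────
8│♜ · ♝ ♛ ♚ ♝ · ♜│8
7│♟ ♟ ♟ ♟ ♟ ♟ ♟ ♟│7
6│· · · · · · · ♞│6
5│· · · · · · · ·│5
4│· · · · · · ♙ ·│4
3│· · · · · ♞ · ·│3
2│♙ ♙ ♙ ♙ ♙ ♙ · ♙│2
1│♖ ♘ ♗ ♕ ♔ ♗ ♖ ·│1
  ─────────────────
  a b c d e f g h

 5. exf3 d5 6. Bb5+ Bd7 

  a b c d e f g h
  ─────────────────
8│♜ · · ♛ ♚ ♝ · ♜│8
7│♟ ♟ ♟ ♝ ♟ ♟ ♟ ♟│7
6│· · · · · · · ♞│6
5│· ♗ · ♟ · · · ·│5
4│· · · · · · ♙ ·│4
3│· · · · · ♙ · ·│3
2│♙ ♙ ♙ ♙ · ♙ · ♙│2
1│♖ ♘ ♗ ♕ ♔ · ♖ ·│1
  ─────────────────
  a b c d e f g h

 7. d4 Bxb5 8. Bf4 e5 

  a b c d e f g h
  ─────────────────
8│♜ · · ♛ ♚ ♝ · ♜│8
7│♟ ♟ ♟ · · ♟ ♟ ♟│7
6│· · · · · · · ♞│6
5│· ♝ · ♟ ♟ · · ·│5
4│· · · ♙ · ♗ ♙ ·│4
3│· · · · · ♙ · ·│3
2│♙ ♙ ♙ · · ♙ · ♙│2
1│♖ ♘ · ♕ ♔ · ♖ ·│1
  ─────────────────
  a b c d e f g h

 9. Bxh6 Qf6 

  a b c d e f g h
  ─────────────────
8│♜ · · · ♚ ♝ · ♜│8
7│♟ ♟ ♟ · · ♟ ♟ ♟│7
6│· · · · · ♛ · ♗│6
5│· ♝ · ♟ ♟ · · ·│5
4│· · · ♙ · · ♙ ·│4
3│· · · · · ♙ · ·│3
2│♙ ♙ ♙ · · ♙ · ♙│2
1│♖ ♘ · ♕ ♔ · ♖ ·│1
  ─────────────────
  a b c d e f g h


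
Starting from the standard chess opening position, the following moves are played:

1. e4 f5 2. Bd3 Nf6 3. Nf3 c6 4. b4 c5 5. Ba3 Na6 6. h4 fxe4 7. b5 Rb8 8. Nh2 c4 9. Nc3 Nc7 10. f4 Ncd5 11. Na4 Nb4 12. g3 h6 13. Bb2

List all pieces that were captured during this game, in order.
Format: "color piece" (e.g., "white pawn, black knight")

Tracking captures:
  fxe4: captured white pawn

white pawn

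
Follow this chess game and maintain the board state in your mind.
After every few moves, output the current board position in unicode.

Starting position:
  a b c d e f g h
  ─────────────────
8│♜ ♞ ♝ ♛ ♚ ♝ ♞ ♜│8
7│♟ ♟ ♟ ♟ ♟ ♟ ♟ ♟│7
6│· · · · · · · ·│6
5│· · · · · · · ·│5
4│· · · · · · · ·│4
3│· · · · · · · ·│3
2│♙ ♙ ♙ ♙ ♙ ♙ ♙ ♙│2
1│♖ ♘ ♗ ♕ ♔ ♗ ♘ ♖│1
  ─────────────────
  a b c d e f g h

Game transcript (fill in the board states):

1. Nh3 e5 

  a b c d e f g h
  ─────────────────
8│♜ ♞ ♝ ♛ ♚ ♝ ♞ ♜│8
7│♟ ♟ ♟ ♟ · ♟ ♟ ♟│7
6│· · · · · · · ·│6
5│· · · · ♟ · · ·│5
4│· · · · · · · ·│4
3│· · · · · · · ♘│3
2│♙ ♙ ♙ ♙ ♙ ♙ ♙ ♙│2
1│♖ ♘ ♗ ♕ ♔ ♗ · ♖│1
  ─────────────────
  a b c d e f g h

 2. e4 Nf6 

  a b c d e f g h
  ─────────────────
8│♜ ♞ ♝ ♛ ♚ ♝ · ♜│8
7│♟ ♟ ♟ ♟ · ♟ ♟ ♟│7
6│· · · · · ♞ · ·│6
5│· · · · ♟ · · ·│5
4│· · · · ♙ · · ·│4
3│· · · · · · · ♘│3
2│♙ ♙ ♙ ♙ · ♙ ♙ ♙│2
1│♖ ♘ ♗ ♕ ♔ ♗ · ♖│1
  ─────────────────
  a b c d e f g h

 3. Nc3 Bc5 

  a b c d e f g h
  ─────────────────
8│♜ ♞ ♝ ♛ ♚ · · ♜│8
7│♟ ♟ ♟ ♟ · ♟ ♟ ♟│7
6│· · · · · ♞ · ·│6
5│· · ♝ · ♟ · · ·│5
4│· · · · ♙ · · ·│4
3│· · ♘ · · · · ♘│3
2│♙ ♙ ♙ ♙ · ♙ ♙ ♙│2
1│♖ · ♗ ♕ ♔ ♗ · ♖│1
  ─────────────────
  a b c d e f g h

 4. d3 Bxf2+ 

  a b c d e f g h
  ─────────────────
8│♜ ♞ ♝ ♛ ♚ · · ♜│8
7│♟ ♟ ♟ ♟ · ♟ ♟ ♟│7
6│· · · · · ♞ · ·│6
5│· · · · ♟ · · ·│5
4│· · · · ♙ · · ·│4
3│· · ♘ ♙ · · · ♘│3
2│♙ ♙ ♙ · · ♝ ♙ ♙│2
1│♖ · ♗ ♕ ♔ ♗ · ♖│1
  ─────────────────
  a b c d e f g h



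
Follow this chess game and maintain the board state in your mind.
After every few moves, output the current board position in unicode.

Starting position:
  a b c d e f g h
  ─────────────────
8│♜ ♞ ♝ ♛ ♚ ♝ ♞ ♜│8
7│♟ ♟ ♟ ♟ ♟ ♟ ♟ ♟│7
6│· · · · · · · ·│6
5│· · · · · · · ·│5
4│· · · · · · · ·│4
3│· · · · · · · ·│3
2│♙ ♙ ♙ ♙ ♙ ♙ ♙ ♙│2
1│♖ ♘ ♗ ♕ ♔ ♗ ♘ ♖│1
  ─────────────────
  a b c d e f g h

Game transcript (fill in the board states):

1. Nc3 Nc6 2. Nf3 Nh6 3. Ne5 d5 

  a b c d e f g h
  ─────────────────
8│♜ · ♝ ♛ ♚ ♝ · ♜│8
7│♟ ♟ ♟ · ♟ ♟ ♟ ♟│7
6│· · ♞ · · · · ♞│6
5│· · · ♟ ♘ · · ·│5
4│· · · · · · · ·│4
3│· · ♘ · · · · ·│3
2│♙ ♙ ♙ ♙ ♙ ♙ ♙ ♙│2
1│♖ · ♗ ♕ ♔ ♗ · ♖│1
  ─────────────────
  a b c d e f g h

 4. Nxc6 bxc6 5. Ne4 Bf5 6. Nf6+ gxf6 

  a b c d e f g h
  ─────────────────
8│♜ · · ♛ ♚ ♝ · ♜│8
7│♟ · ♟ · ♟ ♟ · ♟│7
6│· · ♟ · · ♟ · ♞│6
5│· · · ♟ · ♝ · ·│5
4│· · · · · · · ·│4
3│· · · · · · · ·│3
2│♙ ♙ ♙ ♙ ♙ ♙ ♙ ♙│2
1│♖ · ♗ ♕ ♔ ♗ · ♖│1
  ─────────────────
  a b c d e f g h

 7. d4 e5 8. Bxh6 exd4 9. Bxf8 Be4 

  a b c d e f g h
  ─────────────────
8│♜ · · ♛ ♚ ♗ · ♜│8
7│♟ · ♟ · · ♟ · ♟│7
6│· · ♟ · · ♟ · ·│6
5│· · · ♟ · · · ·│5
4│· · · ♟ ♝ · · ·│4
3│· · · · · · · ·│3
2│♙ ♙ ♙ · ♙ ♙ ♙ ♙│2
1│♖ · · ♕ ♔ ♗ · ♖│1
  ─────────────────
  a b c d e f g h

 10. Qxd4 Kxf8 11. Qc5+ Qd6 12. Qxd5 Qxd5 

  a b c d e f g h
  ─────────────────
8│♜ · · · · ♚ · ♜│8
7│♟ · ♟ · · ♟ · ♟│7
6│· · ♟ · · ♟ · ·│6
5│· · · ♛ · · · ·│5
4│· · · · ♝ · · ·│4
3│· · · · · · · ·│3
2│♙ ♙ ♙ · ♙ ♙ ♙ ♙│2
1│♖ · · · ♔ ♗ · ♖│1
  ─────────────────
  a b c d e f g h

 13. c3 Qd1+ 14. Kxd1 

  a b c d e f g h
  ─────────────────
8│♜ · · · · ♚ · ♜│8
7│♟ · ♟ · · ♟ · ♟│7
6│· · ♟ · · ♟ · ·│6
5│· · · · · · · ·│5
4│· · · · ♝ · · ·│4
3│· · ♙ · · · · ·│3
2│♙ ♙ · · ♙ ♙ ♙ ♙│2
1│♖ · · ♔ · ♗ · ♖│1
  ─────────────────
  a b c d e f g h


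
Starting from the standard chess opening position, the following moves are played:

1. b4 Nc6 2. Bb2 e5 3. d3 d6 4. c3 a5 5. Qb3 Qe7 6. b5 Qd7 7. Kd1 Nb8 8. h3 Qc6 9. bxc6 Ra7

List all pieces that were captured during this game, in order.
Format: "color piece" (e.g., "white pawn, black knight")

Tracking captures:
  bxc6: captured black queen

black queen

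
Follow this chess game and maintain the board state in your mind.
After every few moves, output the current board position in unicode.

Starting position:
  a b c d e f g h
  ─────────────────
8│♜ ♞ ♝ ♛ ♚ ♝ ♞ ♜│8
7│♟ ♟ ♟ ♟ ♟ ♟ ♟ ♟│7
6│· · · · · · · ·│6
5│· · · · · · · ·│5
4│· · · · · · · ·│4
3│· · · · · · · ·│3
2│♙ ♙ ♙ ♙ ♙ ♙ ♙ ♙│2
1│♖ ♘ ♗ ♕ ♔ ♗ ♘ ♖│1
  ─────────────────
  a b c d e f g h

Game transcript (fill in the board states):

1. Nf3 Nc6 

  a b c d e f g h
  ─────────────────
8│♜ · ♝ ♛ ♚ ♝ ♞ ♜│8
7│♟ ♟ ♟ ♟ ♟ ♟ ♟ ♟│7
6│· · ♞ · · · · ·│6
5│· · · · · · · ·│5
4│· · · · · · · ·│4
3│· · · · · ♘ · ·│3
2│♙ ♙ ♙ ♙ ♙ ♙ ♙ ♙│2
1│♖ ♘ ♗ ♕ ♔ ♗ · ♖│1
  ─────────────────
  a b c d e f g h

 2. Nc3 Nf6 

  a b c d e f g h
  ─────────────────
8│♜ · ♝ ♛ ♚ ♝ · ♜│8
7│♟ ♟ ♟ ♟ ♟ ♟ ♟ ♟│7
6│· · ♞ · · ♞ · ·│6
5│· · · · · · · ·│5
4│· · · · · · · ·│4
3│· · ♘ · · ♘ · ·│3
2│♙ ♙ ♙ ♙ ♙ ♙ ♙ ♙│2
1│♖ · ♗ ♕ ♔ ♗ · ♖│1
  ─────────────────
  a b c d e f g h

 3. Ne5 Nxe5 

  a b c d e f g h
  ─────────────────
8│♜ · ♝ ♛ ♚ ♝ · ♜│8
7│♟ ♟ ♟ ♟ ♟ ♟ ♟ ♟│7
6│· · · · · ♞ · ·│6
5│· · · · ♞ · · ·│5
4│· · · · · · · ·│4
3│· · ♘ · · · · ·│3
2│♙ ♙ ♙ ♙ ♙ ♙ ♙ ♙│2
1│♖ · ♗ ♕ ♔ ♗ · ♖│1
  ─────────────────
  a b c d e f g h

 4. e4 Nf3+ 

  a b c d e f g h
  ─────────────────
8│♜ · ♝ ♛ ♚ ♝ · ♜│8
7│♟ ♟ ♟ ♟ ♟ ♟ ♟ ♟│7
6│· · · · · ♞ · ·│6
5│· · · · · · · ·│5
4│· · · · ♙ · · ·│4
3│· · ♘ · · ♞ · ·│3
2│♙ ♙ ♙ ♙ · ♙ ♙ ♙│2
1│♖ · ♗ ♕ ♔ ♗ · ♖│1
  ─────────────────
  a b c d e f g h

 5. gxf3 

  a b c d e f g h
  ─────────────────
8│♜ · ♝ ♛ ♚ ♝ · ♜│8
7│♟ ♟ ♟ ♟ ♟ ♟ ♟ ♟│7
6│· · · · · ♞ · ·│6
5│· · · · · · · ·│5
4│· · · · ♙ · · ·│4
3│· · ♘ · · ♙ · ·│3
2│♙ ♙ ♙ ♙ · ♙ · ♙│2
1│♖ · ♗ ♕ ♔ ♗ · ♖│1
  ─────────────────
  a b c d e f g h


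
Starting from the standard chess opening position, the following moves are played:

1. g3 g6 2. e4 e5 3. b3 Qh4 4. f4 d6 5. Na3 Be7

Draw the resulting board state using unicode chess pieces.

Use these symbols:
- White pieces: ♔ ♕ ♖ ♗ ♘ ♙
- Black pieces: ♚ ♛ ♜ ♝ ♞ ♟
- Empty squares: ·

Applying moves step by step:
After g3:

♜ ♞ ♝ ♛ ♚ ♝ ♞ ♜
♟ ♟ ♟ ♟ ♟ ♟ ♟ ♟
· · · · · · · ·
· · · · · · · ·
· · · · · · · ·
· · · · · · ♙ ·
♙ ♙ ♙ ♙ ♙ ♙ · ♙
♖ ♘ ♗ ♕ ♔ ♗ ♘ ♖


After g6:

♜ ♞ ♝ ♛ ♚ ♝ ♞ ♜
♟ ♟ ♟ ♟ ♟ ♟ · ♟
· · · · · · ♟ ·
· · · · · · · ·
· · · · · · · ·
· · · · · · ♙ ·
♙ ♙ ♙ ♙ ♙ ♙ · ♙
♖ ♘ ♗ ♕ ♔ ♗ ♘ ♖


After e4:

♜ ♞ ♝ ♛ ♚ ♝ ♞ ♜
♟ ♟ ♟ ♟ ♟ ♟ · ♟
· · · · · · ♟ ·
· · · · · · · ·
· · · · ♙ · · ·
· · · · · · ♙ ·
♙ ♙ ♙ ♙ · ♙ · ♙
♖ ♘ ♗ ♕ ♔ ♗ ♘ ♖


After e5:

♜ ♞ ♝ ♛ ♚ ♝ ♞ ♜
♟ ♟ ♟ ♟ · ♟ · ♟
· · · · · · ♟ ·
· · · · ♟ · · ·
· · · · ♙ · · ·
· · · · · · ♙ ·
♙ ♙ ♙ ♙ · ♙ · ♙
♖ ♘ ♗ ♕ ♔ ♗ ♘ ♖


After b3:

♜ ♞ ♝ ♛ ♚ ♝ ♞ ♜
♟ ♟ ♟ ♟ · ♟ · ♟
· · · · · · ♟ ·
· · · · ♟ · · ·
· · · · ♙ · · ·
· ♙ · · · · ♙ ·
♙ · ♙ ♙ · ♙ · ♙
♖ ♘ ♗ ♕ ♔ ♗ ♘ ♖


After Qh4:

♜ ♞ ♝ · ♚ ♝ ♞ ♜
♟ ♟ ♟ ♟ · ♟ · ♟
· · · · · · ♟ ·
· · · · ♟ · · ·
· · · · ♙ · · ♛
· ♙ · · · · ♙ ·
♙ · ♙ ♙ · ♙ · ♙
♖ ♘ ♗ ♕ ♔ ♗ ♘ ♖


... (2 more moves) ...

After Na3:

♜ ♞ ♝ · ♚ ♝ ♞ ♜
♟ ♟ ♟ · · ♟ · ♟
· · · ♟ · · ♟ ·
· · · · ♟ · · ·
· · · · ♙ ♙ · ♛
♘ ♙ · · · · ♙ ·
♙ · ♙ ♙ · · · ♙
♖ · ♗ ♕ ♔ ♗ ♘ ♖


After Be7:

♜ ♞ ♝ · ♚ · ♞ ♜
♟ ♟ ♟ · ♝ ♟ · ♟
· · · ♟ · · ♟ ·
· · · · ♟ · · ·
· · · · ♙ ♙ · ♛
♘ ♙ · · · · ♙ ·
♙ · ♙ ♙ · · · ♙
♖ · ♗ ♕ ♔ ♗ ♘ ♖



  a b c d e f g h
  ─────────────────
8│♜ ♞ ♝ · ♚ · ♞ ♜│8
7│♟ ♟ ♟ · ♝ ♟ · ♟│7
6│· · · ♟ · · ♟ ·│6
5│· · · · ♟ · · ·│5
4│· · · · ♙ ♙ · ♛│4
3│♘ ♙ · · · · ♙ ·│3
2│♙ · ♙ ♙ · · · ♙│2
1│♖ · ♗ ♕ ♔ ♗ ♘ ♖│1
  ─────────────────
  a b c d e f g h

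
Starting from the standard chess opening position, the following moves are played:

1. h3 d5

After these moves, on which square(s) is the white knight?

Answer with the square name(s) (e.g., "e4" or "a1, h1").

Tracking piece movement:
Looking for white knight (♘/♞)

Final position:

  a b c d e f g h
  ─────────────────
8│♜ ♞ ♝ ♛ ♚ ♝ ♞ ♜│8
7│♟ ♟ ♟ · ♟ ♟ ♟ ♟│7
6│· · · · · · · ·│6
5│· · · ♟ · · · ·│5
4│· · · · · · · ·│4
3│· · · · · · · ♙│3
2│♙ ♙ ♙ ♙ ♙ ♙ ♙ ·│2
1│♖ ♘ ♗ ♕ ♔ ♗ ♘ ♖│1
  ─────────────────
  a b c d e f g h


b1, g1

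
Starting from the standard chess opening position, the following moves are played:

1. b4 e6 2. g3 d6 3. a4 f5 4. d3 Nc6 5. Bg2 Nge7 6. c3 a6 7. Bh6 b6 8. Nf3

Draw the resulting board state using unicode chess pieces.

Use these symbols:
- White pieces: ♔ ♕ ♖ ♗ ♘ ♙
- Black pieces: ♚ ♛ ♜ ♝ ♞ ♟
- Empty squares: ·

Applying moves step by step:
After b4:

♜ ♞ ♝ ♛ ♚ ♝ ♞ ♜
♟ ♟ ♟ ♟ ♟ ♟ ♟ ♟
· · · · · · · ·
· · · · · · · ·
· ♙ · · · · · ·
· · · · · · · ·
♙ · ♙ ♙ ♙ ♙ ♙ ♙
♖ ♘ ♗ ♕ ♔ ♗ ♘ ♖


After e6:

♜ ♞ ♝ ♛ ♚ ♝ ♞ ♜
♟ ♟ ♟ ♟ · ♟ ♟ ♟
· · · · ♟ · · ·
· · · · · · · ·
· ♙ · · · · · ·
· · · · · · · ·
♙ · ♙ ♙ ♙ ♙ ♙ ♙
♖ ♘ ♗ ♕ ♔ ♗ ♘ ♖


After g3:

♜ ♞ ♝ ♛ ♚ ♝ ♞ ♜
♟ ♟ ♟ ♟ · ♟ ♟ ♟
· · · · ♟ · · ·
· · · · · · · ·
· ♙ · · · · · ·
· · · · · · ♙ ·
♙ · ♙ ♙ ♙ ♙ · ♙
♖ ♘ ♗ ♕ ♔ ♗ ♘ ♖


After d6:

♜ ♞ ♝ ♛ ♚ ♝ ♞ ♜
♟ ♟ ♟ · · ♟ ♟ ♟
· · · ♟ ♟ · · ·
· · · · · · · ·
· ♙ · · · · · ·
· · · · · · ♙ ·
♙ · ♙ ♙ ♙ ♙ · ♙
♖ ♘ ♗ ♕ ♔ ♗ ♘ ♖


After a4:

♜ ♞ ♝ ♛ ♚ ♝ ♞ ♜
♟ ♟ ♟ · · ♟ ♟ ♟
· · · ♟ ♟ · · ·
· · · · · · · ·
♙ ♙ · · · · · ·
· · · · · · ♙ ·
· · ♙ ♙ ♙ ♙ · ♙
♖ ♘ ♗ ♕ ♔ ♗ ♘ ♖


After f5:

♜ ♞ ♝ ♛ ♚ ♝ ♞ ♜
♟ ♟ ♟ · · · ♟ ♟
· · · ♟ ♟ · · ·
· · · · · ♟ · ·
♙ ♙ · · · · · ·
· · · · · · ♙ ·
· · ♙ ♙ ♙ ♙ · ♙
♖ ♘ ♗ ♕ ♔ ♗ ♘ ♖


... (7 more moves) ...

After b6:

♜ · ♝ ♛ ♚ ♝ · ♜
· · ♟ · ♞ · ♟ ♟
♟ ♟ ♞ ♟ ♟ · · ♗
· · · · · ♟ · ·
♙ ♙ · · · · · ·
· · ♙ ♙ · · ♙ ·
· · · · ♙ ♙ ♗ ♙
♖ ♘ · ♕ ♔ · ♘ ♖


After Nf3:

♜ · ♝ ♛ ♚ ♝ · ♜
· · ♟ · ♞ · ♟ ♟
♟ ♟ ♞ ♟ ♟ · · ♗
· · · · · ♟ · ·
♙ ♙ · · · · · ·
· · ♙ ♙ · ♘ ♙ ·
· · · · ♙ ♙ ♗ ♙
♖ ♘ · ♕ ♔ · · ♖



  a b c d e f g h
  ─────────────────
8│♜ · ♝ ♛ ♚ ♝ · ♜│8
7│· · ♟ · ♞ · ♟ ♟│7
6│♟ ♟ ♞ ♟ ♟ · · ♗│6
5│· · · · · ♟ · ·│5
4│♙ ♙ · · · · · ·│4
3│· · ♙ ♙ · ♘ ♙ ·│3
2│· · · · ♙ ♙ ♗ ♙│2
1│♖ ♘ · ♕ ♔ · · ♖│1
  ─────────────────
  a b c d e f g h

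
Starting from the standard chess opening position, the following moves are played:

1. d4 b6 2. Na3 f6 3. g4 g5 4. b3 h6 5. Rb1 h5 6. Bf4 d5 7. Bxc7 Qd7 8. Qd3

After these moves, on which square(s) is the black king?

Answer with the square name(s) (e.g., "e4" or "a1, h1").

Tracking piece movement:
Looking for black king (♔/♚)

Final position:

  a b c d e f g h
  ─────────────────
8│♜ ♞ ♝ · ♚ ♝ ♞ ♜│8
7│♟ · ♗ ♛ ♟ · · ·│7
6│· ♟ · · · ♟ · ·│6
5│· · · ♟ · · ♟ ♟│5
4│· · · ♙ · · ♙ ·│4
3│♘ ♙ · ♕ · · · ·│3
2│♙ · ♙ · ♙ ♙ · ♙│2
1│· ♖ · · ♔ ♗ ♘ ♖│1
  ─────────────────
  a b c d e f g h


e8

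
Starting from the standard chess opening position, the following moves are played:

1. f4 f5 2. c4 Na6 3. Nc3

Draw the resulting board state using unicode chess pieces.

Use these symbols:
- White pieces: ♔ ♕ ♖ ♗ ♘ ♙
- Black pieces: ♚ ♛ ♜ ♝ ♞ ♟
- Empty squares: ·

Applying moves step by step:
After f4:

♜ ♞ ♝ ♛ ♚ ♝ ♞ ♜
♟ ♟ ♟ ♟ ♟ ♟ ♟ ♟
· · · · · · · ·
· · · · · · · ·
· · · · · ♙ · ·
· · · · · · · ·
♙ ♙ ♙ ♙ ♙ · ♙ ♙
♖ ♘ ♗ ♕ ♔ ♗ ♘ ♖


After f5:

♜ ♞ ♝ ♛ ♚ ♝ ♞ ♜
♟ ♟ ♟ ♟ ♟ · ♟ ♟
· · · · · · · ·
· · · · · ♟ · ·
· · · · · ♙ · ·
· · · · · · · ·
♙ ♙ ♙ ♙ ♙ · ♙ ♙
♖ ♘ ♗ ♕ ♔ ♗ ♘ ♖


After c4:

♜ ♞ ♝ ♛ ♚ ♝ ♞ ♜
♟ ♟ ♟ ♟ ♟ · ♟ ♟
· · · · · · · ·
· · · · · ♟ · ·
· · ♙ · · ♙ · ·
· · · · · · · ·
♙ ♙ · ♙ ♙ · ♙ ♙
♖ ♘ ♗ ♕ ♔ ♗ ♘ ♖


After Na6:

♜ · ♝ ♛ ♚ ♝ ♞ ♜
♟ ♟ ♟ ♟ ♟ · ♟ ♟
♞ · · · · · · ·
· · · · · ♟ · ·
· · ♙ · · ♙ · ·
· · · · · · · ·
♙ ♙ · ♙ ♙ · ♙ ♙
♖ ♘ ♗ ♕ ♔ ♗ ♘ ♖


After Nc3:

♜ · ♝ ♛ ♚ ♝ ♞ ♜
♟ ♟ ♟ ♟ ♟ · ♟ ♟
♞ · · · · · · ·
· · · · · ♟ · ·
· · ♙ · · ♙ · ·
· · ♘ · · · · ·
♙ ♙ · ♙ ♙ · ♙ ♙
♖ · ♗ ♕ ♔ ♗ ♘ ♖



  a b c d e f g h
  ─────────────────
8│♜ · ♝ ♛ ♚ ♝ ♞ ♜│8
7│♟ ♟ ♟ ♟ ♟ · ♟ ♟│7
6│♞ · · · · · · ·│6
5│· · · · · ♟ · ·│5
4│· · ♙ · · ♙ · ·│4
3│· · ♘ · · · · ·│3
2│♙ ♙ · ♙ ♙ · ♙ ♙│2
1│♖ · ♗ ♕ ♔ ♗ ♘ ♖│1
  ─────────────────
  a b c d e f g h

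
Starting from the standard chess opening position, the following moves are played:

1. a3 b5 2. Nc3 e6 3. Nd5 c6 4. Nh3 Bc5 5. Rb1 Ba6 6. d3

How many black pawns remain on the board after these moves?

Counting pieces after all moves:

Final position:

  a b c d e f g h
  ─────────────────
8│♜ ♞ · ♛ ♚ · ♞ ♜│8
7│♟ · · ♟ · ♟ ♟ ♟│7
6│♝ · ♟ · ♟ · · ·│6
5│· ♟ ♝ ♘ · · · ·│5
4│· · · · · · · ·│4
3│♙ · · ♙ · · · ♘│3
2│· ♙ ♙ · ♙ ♙ ♙ ♙│2
1│· ♖ ♗ ♕ ♔ ♗ · ♖│1
  ─────────────────
  a b c d e f g h


8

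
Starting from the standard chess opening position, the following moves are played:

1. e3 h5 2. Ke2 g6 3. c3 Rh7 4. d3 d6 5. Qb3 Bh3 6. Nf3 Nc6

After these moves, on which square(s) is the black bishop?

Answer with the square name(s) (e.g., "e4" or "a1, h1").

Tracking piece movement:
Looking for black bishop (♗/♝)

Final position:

  a b c d e f g h
  ─────────────────
8│♜ · · ♛ ♚ ♝ ♞ ·│8
7│♟ ♟ ♟ · ♟ ♟ · ♜│7
6│· · ♞ ♟ · · ♟ ·│6
5│· · · · · · · ♟│5
4│· · · · · · · ·│4
3│· ♕ ♙ ♙ ♙ ♘ · ♝│3
2│♙ ♙ · · ♔ ♙ ♙ ♙│2
1│♖ ♘ ♗ · · ♗ · ♖│1
  ─────────────────
  a b c d e f g h


f8, h3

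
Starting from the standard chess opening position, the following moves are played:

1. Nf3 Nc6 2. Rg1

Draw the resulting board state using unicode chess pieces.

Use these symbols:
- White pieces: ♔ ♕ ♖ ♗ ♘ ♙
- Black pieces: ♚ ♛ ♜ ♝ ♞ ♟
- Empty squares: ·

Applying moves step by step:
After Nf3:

♜ ♞ ♝ ♛ ♚ ♝ ♞ ♜
♟ ♟ ♟ ♟ ♟ ♟ ♟ ♟
· · · · · · · ·
· · · · · · · ·
· · · · · · · ·
· · · · · ♘ · ·
♙ ♙ ♙ ♙ ♙ ♙ ♙ ♙
♖ ♘ ♗ ♕ ♔ ♗ · ♖


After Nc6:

♜ · ♝ ♛ ♚ ♝ ♞ ♜
♟ ♟ ♟ ♟ ♟ ♟ ♟ ♟
· · ♞ · · · · ·
· · · · · · · ·
· · · · · · · ·
· · · · · ♘ · ·
♙ ♙ ♙ ♙ ♙ ♙ ♙ ♙
♖ ♘ ♗ ♕ ♔ ♗ · ♖


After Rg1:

♜ · ♝ ♛ ♚ ♝ ♞ ♜
♟ ♟ ♟ ♟ ♟ ♟ ♟ ♟
· · ♞ · · · · ·
· · · · · · · ·
· · · · · · · ·
· · · · · ♘ · ·
♙ ♙ ♙ ♙ ♙ ♙ ♙ ♙
♖ ♘ ♗ ♕ ♔ ♗ ♖ ·



  a b c d e f g h
  ─────────────────
8│♜ · ♝ ♛ ♚ ♝ ♞ ♜│8
7│♟ ♟ ♟ ♟ ♟ ♟ ♟ ♟│7
6│· · ♞ · · · · ·│6
5│· · · · · · · ·│5
4│· · · · · · · ·│4
3│· · · · · ♘ · ·│3
2│♙ ♙ ♙ ♙ ♙ ♙ ♙ ♙│2
1│♖ ♘ ♗ ♕ ♔ ♗ ♖ ·│1
  ─────────────────
  a b c d e f g h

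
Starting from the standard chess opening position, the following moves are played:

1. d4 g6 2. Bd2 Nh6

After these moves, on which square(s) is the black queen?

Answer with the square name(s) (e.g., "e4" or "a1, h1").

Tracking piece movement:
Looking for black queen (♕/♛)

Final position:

  a b c d e f g h
  ─────────────────
8│♜ ♞ ♝ ♛ ♚ ♝ · ♜│8
7│♟ ♟ ♟ ♟ ♟ ♟ · ♟│7
6│· · · · · · ♟ ♞│6
5│· · · · · · · ·│5
4│· · · ♙ · · · ·│4
3│· · · · · · · ·│3
2│♙ ♙ ♙ ♗ ♙ ♙ ♙ ♙│2
1│♖ ♘ · ♕ ♔ ♗ ♘ ♖│1
  ─────────────────
  a b c d e f g h


d8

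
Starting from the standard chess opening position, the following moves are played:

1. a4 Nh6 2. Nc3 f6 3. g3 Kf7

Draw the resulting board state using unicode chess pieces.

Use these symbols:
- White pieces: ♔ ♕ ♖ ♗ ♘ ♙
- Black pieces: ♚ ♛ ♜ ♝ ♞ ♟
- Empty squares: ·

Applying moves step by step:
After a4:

♜ ♞ ♝ ♛ ♚ ♝ ♞ ♜
♟ ♟ ♟ ♟ ♟ ♟ ♟ ♟
· · · · · · · ·
· · · · · · · ·
♙ · · · · · · ·
· · · · · · · ·
· ♙ ♙ ♙ ♙ ♙ ♙ ♙
♖ ♘ ♗ ♕ ♔ ♗ ♘ ♖


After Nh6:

♜ ♞ ♝ ♛ ♚ ♝ · ♜
♟ ♟ ♟ ♟ ♟ ♟ ♟ ♟
· · · · · · · ♞
· · · · · · · ·
♙ · · · · · · ·
· · · · · · · ·
· ♙ ♙ ♙ ♙ ♙ ♙ ♙
♖ ♘ ♗ ♕ ♔ ♗ ♘ ♖


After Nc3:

♜ ♞ ♝ ♛ ♚ ♝ · ♜
♟ ♟ ♟ ♟ ♟ ♟ ♟ ♟
· · · · · · · ♞
· · · · · · · ·
♙ · · · · · · ·
· · ♘ · · · · ·
· ♙ ♙ ♙ ♙ ♙ ♙ ♙
♖ · ♗ ♕ ♔ ♗ ♘ ♖


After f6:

♜ ♞ ♝ ♛ ♚ ♝ · ♜
♟ ♟ ♟ ♟ ♟ · ♟ ♟
· · · · · ♟ · ♞
· · · · · · · ·
♙ · · · · · · ·
· · ♘ · · · · ·
· ♙ ♙ ♙ ♙ ♙ ♙ ♙
♖ · ♗ ♕ ♔ ♗ ♘ ♖


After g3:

♜ ♞ ♝ ♛ ♚ ♝ · ♜
♟ ♟ ♟ ♟ ♟ · ♟ ♟
· · · · · ♟ · ♞
· · · · · · · ·
♙ · · · · · · ·
· · ♘ · · · ♙ ·
· ♙ ♙ ♙ ♙ ♙ · ♙
♖ · ♗ ♕ ♔ ♗ ♘ ♖


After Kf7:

♜ ♞ ♝ ♛ · ♝ · ♜
♟ ♟ ♟ ♟ ♟ ♚ ♟ ♟
· · · · · ♟ · ♞
· · · · · · · ·
♙ · · · · · · ·
· · ♘ · · · ♙ ·
· ♙ ♙ ♙ ♙ ♙ · ♙
♖ · ♗ ♕ ♔ ♗ ♘ ♖



  a b c d e f g h
  ─────────────────
8│♜ ♞ ♝ ♛ · ♝ · ♜│8
7│♟ ♟ ♟ ♟ ♟ ♚ ♟ ♟│7
6│· · · · · ♟ · ♞│6
5│· · · · · · · ·│5
4│♙ · · · · · · ·│4
3│· · ♘ · · · ♙ ·│3
2│· ♙ ♙ ♙ ♙ ♙ · ♙│2
1│♖ · ♗ ♕ ♔ ♗ ♘ ♖│1
  ─────────────────
  a b c d e f g h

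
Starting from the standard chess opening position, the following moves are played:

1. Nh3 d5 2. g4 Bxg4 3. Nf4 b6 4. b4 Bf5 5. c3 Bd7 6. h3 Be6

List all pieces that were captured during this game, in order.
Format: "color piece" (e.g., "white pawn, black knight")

Tracking captures:
  Bxg4: captured white pawn

white pawn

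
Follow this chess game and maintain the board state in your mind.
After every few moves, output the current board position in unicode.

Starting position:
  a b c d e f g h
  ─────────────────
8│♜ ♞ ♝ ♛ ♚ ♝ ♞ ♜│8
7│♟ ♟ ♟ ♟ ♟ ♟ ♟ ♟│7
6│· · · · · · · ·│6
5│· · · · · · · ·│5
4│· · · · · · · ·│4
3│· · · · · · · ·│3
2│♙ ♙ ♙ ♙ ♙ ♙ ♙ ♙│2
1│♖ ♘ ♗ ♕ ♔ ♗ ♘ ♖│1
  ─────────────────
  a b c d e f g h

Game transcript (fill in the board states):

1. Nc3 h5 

  a b c d e f g h
  ─────────────────
8│♜ ♞ ♝ ♛ ♚ ♝ ♞ ♜│8
7│♟ ♟ ♟ ♟ ♟ ♟ ♟ ·│7
6│· · · · · · · ·│6
5│· · · · · · · ♟│5
4│· · · · · · · ·│4
3│· · ♘ · · · · ·│3
2│♙ ♙ ♙ ♙ ♙ ♙ ♙ ♙│2
1│♖ · ♗ ♕ ♔ ♗ ♘ ♖│1
  ─────────────────
  a b c d e f g h

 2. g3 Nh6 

  a b c d e f g h
  ─────────────────
8│♜ ♞ ♝ ♛ ♚ ♝ · ♜│8
7│♟ ♟ ♟ ♟ ♟ ♟ ♟ ·│7
6│· · · · · · · ♞│6
5│· · · · · · · ♟│5
4│· · · · · · · ·│4
3│· · ♘ · · · ♙ ·│3
2│♙ ♙ ♙ ♙ ♙ ♙ · ♙│2
1│♖ · ♗ ♕ ♔ ♗ ♘ ♖│1
  ─────────────────
  a b c d e f g h

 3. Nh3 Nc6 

  a b c d e f g h
  ─────────────────
8│♜ · ♝ ♛ ♚ ♝ · ♜│8
7│♟ ♟ ♟ ♟ ♟ ♟ ♟ ·│7
6│· · ♞ · · · · ♞│6
5│· · · · · · · ♟│5
4│· · · · · · · ·│4
3│· · ♘ · · · ♙ ♘│3
2│♙ ♙ ♙ ♙ ♙ ♙ · ♙│2
1│♖ · ♗ ♕ ♔ ♗ · ♖│1
  ─────────────────
  a b c d e f g h

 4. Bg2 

  a b c d e f g h
  ─────────────────
8│♜ · ♝ ♛ ♚ ♝ · ♜│8
7│♟ ♟ ♟ ♟ ♟ ♟ ♟ ·│7
6│· · ♞ · · · · ♞│6
5│· · · · · · · ♟│5
4│· · · · · · · ·│4
3│· · ♘ · · · ♙ ♘│3
2│♙ ♙ ♙ ♙ ♙ ♙ ♗ ♙│2
1│♖ · ♗ ♕ ♔ · · ♖│1
  ─────────────────
  a b c d e f g h


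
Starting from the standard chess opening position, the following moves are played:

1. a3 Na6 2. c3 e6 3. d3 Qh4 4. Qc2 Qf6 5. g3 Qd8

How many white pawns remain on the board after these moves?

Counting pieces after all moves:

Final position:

  a b c d e f g h
  ─────────────────
8│♜ · ♝ ♛ ♚ ♝ ♞ ♜│8
7│♟ ♟ ♟ ♟ · ♟ ♟ ♟│7
6│♞ · · · ♟ · · ·│6
5│· · · · · · · ·│5
4│· · · · · · · ·│4
3│♙ · ♙ ♙ · · ♙ ·│3
2│· ♙ ♕ · ♙ ♙ · ♙│2
1│♖ ♘ ♗ · ♔ ♗ ♘ ♖│1
  ─────────────────
  a b c d e f g h


8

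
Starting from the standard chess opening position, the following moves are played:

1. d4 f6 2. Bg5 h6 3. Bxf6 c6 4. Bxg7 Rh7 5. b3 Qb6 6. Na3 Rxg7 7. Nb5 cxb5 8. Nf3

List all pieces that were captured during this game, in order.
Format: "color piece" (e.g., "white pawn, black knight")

Tracking captures:
  Bxf6: captured black pawn
  Bxg7: captured black pawn
  Rxg7: captured white bishop
  cxb5: captured white knight

black pawn, black pawn, white bishop, white knight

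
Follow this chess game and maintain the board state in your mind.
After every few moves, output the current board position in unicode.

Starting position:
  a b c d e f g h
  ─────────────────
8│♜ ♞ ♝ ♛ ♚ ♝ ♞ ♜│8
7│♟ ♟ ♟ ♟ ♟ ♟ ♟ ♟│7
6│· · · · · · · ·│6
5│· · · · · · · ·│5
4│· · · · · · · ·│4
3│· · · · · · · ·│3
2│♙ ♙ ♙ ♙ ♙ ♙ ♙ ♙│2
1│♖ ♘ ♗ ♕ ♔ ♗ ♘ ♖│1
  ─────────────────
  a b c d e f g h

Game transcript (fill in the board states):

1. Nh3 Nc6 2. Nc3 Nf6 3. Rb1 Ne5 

  a b c d e f g h
  ─────────────────
8│♜ · ♝ ♛ ♚ ♝ · ♜│8
7│♟ ♟ ♟ ♟ ♟ ♟ ♟ ♟│7
6│· · · · · ♞ · ·│6
5│· · · · ♞ · · ·│5
4│· · · · · · · ·│4
3│· · ♘ · · · · ♘│3
2│♙ ♙ ♙ ♙ ♙ ♙ ♙ ♙│2
1│· ♖ ♗ ♕ ♔ ♗ · ♖│1
  ─────────────────
  a b c d e f g h

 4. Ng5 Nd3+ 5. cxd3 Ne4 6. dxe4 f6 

  a b c d e f g h
  ─────────────────
8│♜ · ♝ ♛ ♚ ♝ · ♜│8
7│♟ ♟ ♟ ♟ ♟ · ♟ ♟│7
6│· · · · · ♟ · ·│6
5│· · · · · · ♘ ·│5
4│· · · · ♙ · · ·│4
3│· · ♘ · · · · ·│3
2│♙ ♙ · ♙ ♙ ♙ ♙ ♙│2
1│· ♖ ♗ ♕ ♔ ♗ · ♖│1
  ─────────────────
  a b c d e f g h

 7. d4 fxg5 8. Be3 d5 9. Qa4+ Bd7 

  a b c d e f g h
  ─────────────────
8│♜ · · ♛ ♚ ♝ · ♜│8
7│♟ ♟ ♟ ♝ ♟ · ♟ ♟│7
6│· · · · · · · ·│6
5│· · · ♟ · · ♟ ·│5
4│♕ · · ♙ ♙ · · ·│4
3│· · ♘ · ♗ · · ·│3
2│♙ ♙ · · ♙ ♙ ♙ ♙│2
1│· ♖ · · ♔ ♗ · ♖│1
  ─────────────────
  a b c d e f g h

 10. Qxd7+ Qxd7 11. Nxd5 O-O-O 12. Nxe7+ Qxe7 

  a b c d e f g h
  ─────────────────
8│· · ♚ ♜ · ♝ · ♜│8
7│♟ ♟ ♟ · ♛ · ♟ ♟│7
6│· · · · · · · ·│6
5│· · · · · · ♟ ·│5
4│· · · ♙ ♙ · · ·│4
3│· · · · ♗ · · ·│3
2│♙ ♙ · · ♙ ♙ ♙ ♙│2
1│· ♖ · · ♔ ♗ · ♖│1
  ─────────────────
  a b c d e f g h

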